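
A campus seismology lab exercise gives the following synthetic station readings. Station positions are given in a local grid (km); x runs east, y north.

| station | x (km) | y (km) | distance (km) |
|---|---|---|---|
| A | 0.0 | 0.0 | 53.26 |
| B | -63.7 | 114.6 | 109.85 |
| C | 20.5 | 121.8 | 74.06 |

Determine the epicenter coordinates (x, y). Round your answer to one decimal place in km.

Circle about each station: x² + y² = 53.26²; (x + 63.7)² + (y − 114.6)² = 109.85²; (x − 20.5)² + (y − 121.8)² = 74.06².
Subtracting the A equation from the B and C equations removes the quadratic terms:
-127.4 x + 229.2 y = 7960.46
41.0 x + 243.6 y = 12607.23
Solving the 2×2 system: x ≈ 23.5, y ≈ 47.8 km.

x ≈ 23.5 km, y ≈ 47.8 km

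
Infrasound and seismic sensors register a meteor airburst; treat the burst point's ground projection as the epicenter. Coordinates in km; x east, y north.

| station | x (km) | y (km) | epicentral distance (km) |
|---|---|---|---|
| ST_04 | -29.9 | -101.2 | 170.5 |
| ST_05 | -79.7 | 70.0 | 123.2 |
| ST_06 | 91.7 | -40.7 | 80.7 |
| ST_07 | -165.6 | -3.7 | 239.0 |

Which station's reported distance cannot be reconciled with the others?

Solve using three stations at a time. Using ST_04, ST_06, ST_07 (subtract circle equations pairwise → linear system) gives (x, y) ≈ (69.9, 37.1).
Distances from that point to each station vs reported:
  ST_04: calculated 170.5 vs reported 170.5 → residual 0.0 km
  ST_05: calculated 153.2 vs reported 123.2 → residual 30.0 km
  ST_06: calculated 80.8 vs reported 80.7 → residual 0.1 km
  ST_07: calculated 239.0 vs reported 239.0 → residual 0.0 km
ST_04, ST_06, ST_07 are mutually consistent (residuals ≈ 0); ST_05 is off by 30.0 km.

ST_05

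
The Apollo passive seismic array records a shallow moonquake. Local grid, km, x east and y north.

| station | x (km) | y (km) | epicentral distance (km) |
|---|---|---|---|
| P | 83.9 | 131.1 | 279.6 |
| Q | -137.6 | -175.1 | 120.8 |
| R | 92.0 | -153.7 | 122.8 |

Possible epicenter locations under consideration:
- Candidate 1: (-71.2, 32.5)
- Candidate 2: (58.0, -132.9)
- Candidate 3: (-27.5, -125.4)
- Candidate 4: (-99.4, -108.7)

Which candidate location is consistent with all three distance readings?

Candidate 3

For each candidate, compare |candidate − station| to the reported distance:
Candidate 1: residuals P 95.8, Q 97.2, R 124.8 → max 124.8 km
Candidate 2: residuals P 14.3, Q 79.3, R 82.9 → max 82.9 km
Candidate 3: residuals P 0.0, Q 0.0, R 0.0 → max 0.0 km
Candidate 4: residuals P 22.2, Q 44.2, R 73.8 → max 73.8 km
Only Candidate 3 has all residuals ≈ 0.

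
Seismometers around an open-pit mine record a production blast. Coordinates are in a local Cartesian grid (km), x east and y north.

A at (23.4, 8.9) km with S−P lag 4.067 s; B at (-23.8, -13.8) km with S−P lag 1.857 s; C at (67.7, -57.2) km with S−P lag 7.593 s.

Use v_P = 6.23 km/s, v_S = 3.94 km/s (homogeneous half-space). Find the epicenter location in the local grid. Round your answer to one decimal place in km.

(-6.2, -23.1)

Distance from S−P lag: d = Δt · v_P v_S / (v_P − v_S) = Δt · (6.23·3.94)/(6.23−3.94) ≈ 10.7189·Δt.
So d_A = 43.59, d_B = 19.90, d_C = 81.39 km.
Circle about each station: (x − 23.4)² + (y − 8.9)² = 43.59²; (x + 23.8)² + (y + 13.8)² = 19.90²; (x − 67.7)² + (y + 57.2)² = 81.39².
Subtracting the A equation from the B and C equations removes the quadratic terms:
-94.4 x − 45.4 y = 1634.19
88.6 x − 132.2 y = 2504.12
Solving the 2×2 system: x ≈ -6.2, y ≈ -23.1 km.
Check against A (with the unrounded x, y): √((x − 23.4)²+(y − 8.9)²) = 43.59 ≈ 43.59 km. ✓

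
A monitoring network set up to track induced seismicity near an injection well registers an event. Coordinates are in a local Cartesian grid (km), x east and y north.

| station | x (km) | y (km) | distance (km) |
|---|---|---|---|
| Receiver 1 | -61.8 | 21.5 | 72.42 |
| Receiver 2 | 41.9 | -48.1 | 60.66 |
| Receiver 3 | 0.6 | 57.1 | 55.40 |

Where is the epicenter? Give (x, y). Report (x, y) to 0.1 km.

Circle about each station: (x + 61.8)² + (y − 21.5)² = 72.42²; (x − 41.9)² + (y + 48.1)² = 60.66²; (x − 0.6)² + (y − 57.1)² = 55.40².
Subtracting the Receiver 1 equation from the Receiver 2 and Receiver 3 equations removes the quadratic terms:
207.4 x − 139.2 y = 1352.75
124.8 x + 71.2 y = 1154.78
Solving the 2×2 system: x ≈ 8.0, y ≈ 2.2 km.

(8.0, 2.2)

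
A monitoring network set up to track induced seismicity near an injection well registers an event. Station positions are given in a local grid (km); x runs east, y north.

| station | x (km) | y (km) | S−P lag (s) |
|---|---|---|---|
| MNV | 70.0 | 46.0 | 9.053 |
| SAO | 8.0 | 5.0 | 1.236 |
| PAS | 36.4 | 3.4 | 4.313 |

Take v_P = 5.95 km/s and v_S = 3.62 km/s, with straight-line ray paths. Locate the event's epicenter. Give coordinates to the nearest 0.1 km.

x ≈ -3.4 km, y ≈ 5.8 km

Distance from S−P lag: d = Δt · v_P v_S / (v_P − v_S) = Δt · (5.95·3.62)/(5.95−3.62) ≈ 9.2442·Δt.
So d_MNV = 83.69, d_SAO = 11.43, d_PAS = 39.87 km.
Circle about each station: (x − 70.0)² + (y − 46.0)² = 83.69²; (x − 8.0)² + (y − 5.0)² = 11.43²; (x − 36.4)² + (y − 3.4)² = 39.87².
Subtracting the MNV equation from the SAO and PAS equations removes the quadratic terms:
-124.0 x − 82.0 y = -53.63
-67.2 x − 85.2 y = -265.08
Solving the 2×2 system: x ≈ -3.4, y ≈ 5.8 km.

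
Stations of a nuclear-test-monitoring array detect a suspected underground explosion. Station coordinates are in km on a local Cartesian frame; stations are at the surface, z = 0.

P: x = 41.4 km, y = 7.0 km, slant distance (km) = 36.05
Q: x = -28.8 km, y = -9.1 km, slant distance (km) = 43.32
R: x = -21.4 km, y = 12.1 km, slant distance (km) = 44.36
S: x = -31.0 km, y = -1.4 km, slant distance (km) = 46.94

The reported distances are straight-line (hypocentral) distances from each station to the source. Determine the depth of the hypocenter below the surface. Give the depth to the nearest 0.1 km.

Each station gives a sphere (x−x_i)² + (y−y_i)² + z² = d_i² (stations at z=0).
Subtracting the P sphere from Q and R: z² cancels, leaving linear equations in x and y:
-140.4 x − 32.2 y = -1427.73
-125.6 x + 10.2 y = -1826.80
Solving: x ≈ 13.400, y ≈ -14.089 km (keep extra digits for the depth step; rounded: 13.4, -14.1).
Then from the P sphere: z² = 36.05² − (x − 41.4)² − (y − 7.0)² with x = 13.400, y = -14.089, so z ≈ 8.418 ≈ 8.4 km.
Check against S (with the unrounded solution): distance 46.94 ≈ 46.94 km. ✓

8.4 km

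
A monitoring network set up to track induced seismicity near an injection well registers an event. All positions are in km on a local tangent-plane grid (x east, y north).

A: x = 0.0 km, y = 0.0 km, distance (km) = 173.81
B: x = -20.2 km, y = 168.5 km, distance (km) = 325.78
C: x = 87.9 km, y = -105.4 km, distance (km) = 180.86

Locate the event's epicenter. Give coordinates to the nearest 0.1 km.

(-87.3, -150.3)

Circle about each station: x² + y² = 173.81²; (x + 20.2)² + (y − 168.5)² = 325.78²; (x − 87.9)² + (y + 105.4)² = 180.86².
Subtracting pairs of circle equations eliminates x²+y² and gives linear equations (the radical axes):
-40.4 x + 337.0 y = -47122.40
175.8 x − 210.8 y = 16335.15
Solving the 2×2 system: x ≈ -87.3, y ≈ -150.3 km.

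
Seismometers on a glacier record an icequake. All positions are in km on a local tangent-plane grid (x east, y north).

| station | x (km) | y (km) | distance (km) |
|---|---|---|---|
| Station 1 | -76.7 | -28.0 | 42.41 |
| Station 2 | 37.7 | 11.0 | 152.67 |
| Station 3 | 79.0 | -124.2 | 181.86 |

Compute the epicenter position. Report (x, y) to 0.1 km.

Circle about each station: (x + 76.7)² + (y + 28.0)² = 42.41²; (x − 37.7)² + (y − 11.0)² = 152.67²; (x − 79.0)² + (y + 124.2)² = 181.86².
Subtracting the Station 1 equation from the Station 2 and Station 3 equations removes the quadratic terms:
228.8 x + 78.0 y = -26634.12
311.4 x − 192.4 y = -16274.70
Solving the 2×2 system: x ≈ -93.6, y ≈ -66.9 km.

-93.6 km east, -66.9 km north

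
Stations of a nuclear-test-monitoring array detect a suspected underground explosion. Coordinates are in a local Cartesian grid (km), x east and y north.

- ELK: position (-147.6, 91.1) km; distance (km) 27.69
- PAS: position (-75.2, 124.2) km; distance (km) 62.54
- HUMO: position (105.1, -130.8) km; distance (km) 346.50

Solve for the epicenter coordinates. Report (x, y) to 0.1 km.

Circle about each station: (x + 147.6)² + (y − 91.1)² = 27.69²; (x + 75.2)² + (y − 124.2)² = 62.54²; (x − 105.1)² + (y + 130.8)² = 346.50².
Subtracting pairs of circle equations eliminates x²+y² and gives linear equations (the radical axes):
144.8 x + 66.2 y = -12148.81
505.4 x − 443.8 y = -121225.83
Solving the 2×2 system: x ≈ -137.3, y ≈ 116.8 km.

x ≈ -137.3 km, y ≈ 116.8 km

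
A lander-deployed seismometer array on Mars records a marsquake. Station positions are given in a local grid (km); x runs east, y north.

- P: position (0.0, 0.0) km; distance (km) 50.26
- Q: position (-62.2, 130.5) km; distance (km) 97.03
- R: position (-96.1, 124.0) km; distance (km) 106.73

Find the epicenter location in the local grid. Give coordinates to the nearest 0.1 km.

(-32.9, 38.0)

Circle about each station: x² + y² = 50.26²; (x + 62.2)² + (y − 130.5)² = 97.03²; (x + 96.1)² + (y − 124.0)² = 106.73².
Subtracting pairs of circle equations eliminates x²+y² and gives linear equations (the radical axes):
-124.4 x + 261.0 y = 14010.34
-192.2 x + 248.0 y = 15745.98
Solving the 2×2 system: x ≈ -32.9, y ≈ 38.0 km.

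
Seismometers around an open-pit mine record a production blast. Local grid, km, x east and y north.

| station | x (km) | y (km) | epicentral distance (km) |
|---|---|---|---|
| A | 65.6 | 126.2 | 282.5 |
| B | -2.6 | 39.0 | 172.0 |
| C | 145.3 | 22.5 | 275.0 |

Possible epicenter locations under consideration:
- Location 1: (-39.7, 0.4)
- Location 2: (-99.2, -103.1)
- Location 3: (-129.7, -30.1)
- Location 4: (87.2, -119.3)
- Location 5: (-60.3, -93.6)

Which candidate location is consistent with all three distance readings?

Location 2

For each candidate, compare |candidate − station| to the reported distance:
Location 1: residuals A 118.4, B 118.5, C 88.7 → max 118.5 km
Location 2: residuals A 0.1, B 0.2, C 0.1 → max 0.2 km
Location 3: residuals A 32.4, B 27.3, C 5.0 → max 32.4 km
Location 4: residuals A 36.1, B 10.0, C 121.8 → max 121.8 km
Location 5: residuals A 29.2, B 27.4, C 38.9 → max 38.9 km
Only Location 2 has all residuals ≈ 0.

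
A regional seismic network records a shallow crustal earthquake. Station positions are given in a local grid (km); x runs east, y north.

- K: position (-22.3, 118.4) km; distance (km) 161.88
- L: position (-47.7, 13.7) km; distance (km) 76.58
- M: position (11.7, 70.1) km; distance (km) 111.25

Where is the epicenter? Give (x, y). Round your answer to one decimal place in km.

Circle about each station: (x + 22.3)² + (y − 118.4)² = 161.88²; (x + 47.7)² + (y − 13.7)² = 76.58²; (x − 11.7)² + (y − 70.1)² = 111.25².
Subtracting pairs of circle equations eliminates x²+y² and gives linear equations (the radical axes):
-50.8 x − 209.4 y = 8287.77
68.0 x − 96.6 y = 4363.62
Solving the 2×2 system: x ≈ 5.9, y ≈ -41.0 km.

x ≈ 5.9 km, y ≈ -41.0 km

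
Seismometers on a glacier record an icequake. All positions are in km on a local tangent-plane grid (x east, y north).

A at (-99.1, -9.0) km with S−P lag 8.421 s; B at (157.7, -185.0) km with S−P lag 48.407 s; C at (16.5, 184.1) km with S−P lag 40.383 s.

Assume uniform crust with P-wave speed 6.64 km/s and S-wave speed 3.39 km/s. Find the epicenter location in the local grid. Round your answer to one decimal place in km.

-146.2 km east, -43.4 km north

Distance from S−P lag: d = Δt · v_P v_S / (v_P − v_S) = Δt · (6.64·3.39)/(6.64−3.39) ≈ 6.9260·Δt.
So d_A = 58.32, d_B = 335.27, d_C = 279.69 km.
Circle about each station: (x + 99.1)² + (y + 9.0)² = 58.32²; (x − 157.7)² + (y + 185.0)² = 335.27²; (x − 16.5)² + (y − 184.1)² = 279.69².
Subtracting the A equation from the B and C equations removes the quadratic terms:
513.6 x − 352.0 y = -59812.27
231.2 x + 386.2 y = -50562.02
Solving the 2×2 system: x ≈ -146.2, y ≈ -43.4 km.
Check against A (with the unrounded x, y): √((x + 99.1)²+(y + 9.0)²) = 58.32 ≈ 58.32 km. ✓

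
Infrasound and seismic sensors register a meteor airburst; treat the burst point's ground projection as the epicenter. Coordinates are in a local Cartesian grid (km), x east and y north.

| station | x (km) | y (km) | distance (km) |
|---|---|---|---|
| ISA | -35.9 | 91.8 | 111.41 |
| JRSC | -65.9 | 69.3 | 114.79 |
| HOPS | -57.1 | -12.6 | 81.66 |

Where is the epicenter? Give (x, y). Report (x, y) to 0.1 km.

Circle about each station: (x + 35.9)² + (y − 91.8)² = 111.41²; (x + 65.9)² + (y − 69.3)² = 114.79²; (x + 57.1)² + (y + 12.6)² = 81.66².
Subtracting the ISA equation from the JRSC and HOPS equations removes the quadratic terms:
-60.0 x − 45.0 y = -1335.31
-42.4 x − 208.8 y = -553.05
Solving the 2×2 system: x ≈ 23.9, y ≈ -2.2 km.

(23.9, -2.2)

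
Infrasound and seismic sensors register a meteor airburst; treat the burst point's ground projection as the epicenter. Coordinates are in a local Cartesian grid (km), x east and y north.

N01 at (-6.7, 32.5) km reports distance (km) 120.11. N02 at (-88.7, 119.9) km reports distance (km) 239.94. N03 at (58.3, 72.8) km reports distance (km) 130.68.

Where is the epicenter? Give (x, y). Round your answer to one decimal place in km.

Circle about each station: (x + 6.7)² + (y − 32.5)² = 120.11²; (x + 88.7)² + (y − 119.9)² = 239.94²; (x − 58.3)² + (y − 72.8)² = 130.68².
Subtracting the N01 equation from the N02 and N03 equations removes the quadratic terms:
-164.0 x + 174.8 y = -22002.23
130.0 x + 80.6 y = 4946.74
Solving the 2×2 system: x ≈ 73.4, y ≈ -57.0 km.

(73.4, -57.0)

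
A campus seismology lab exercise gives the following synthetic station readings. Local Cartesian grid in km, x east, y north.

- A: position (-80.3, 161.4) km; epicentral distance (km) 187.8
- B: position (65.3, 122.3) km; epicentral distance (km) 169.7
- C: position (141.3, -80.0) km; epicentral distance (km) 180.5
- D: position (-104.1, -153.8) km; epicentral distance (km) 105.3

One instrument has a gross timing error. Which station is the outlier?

D

Solve using three stations at a time. Using A, B, C (subtract circle equations pairwise → linear system) gives (x, y) ≈ (-28.5, -19.0).
Distances from that point to each station vs reported:
  A: calculated 187.7 vs reported 187.8 → residual 0.1 km
  B: calculated 169.6 vs reported 169.7 → residual 0.1 km
  C: calculated 180.4 vs reported 180.5 → residual 0.1 km
  D: calculated 154.6 vs reported 105.3 → residual 49.3 km
A, B, C are mutually consistent (residuals ≈ 0); D is off by 49.3 km.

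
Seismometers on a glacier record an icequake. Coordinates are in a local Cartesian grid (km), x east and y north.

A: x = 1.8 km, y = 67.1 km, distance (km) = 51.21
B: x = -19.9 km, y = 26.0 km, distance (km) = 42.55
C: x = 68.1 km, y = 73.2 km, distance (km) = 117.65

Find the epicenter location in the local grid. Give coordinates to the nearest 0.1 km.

Circle about each station: (x − 1.8)² + (y − 67.1)² = 51.21²; (x + 19.9)² + (y − 26.0)² = 42.55²; (x − 68.1)² + (y − 73.2)² = 117.65².
Subtracting the A equation from the B and C equations removes the quadratic terms:
-43.4 x − 82.2 y = -2621.68
132.6 x + 12.2 y = -5728.86
Solving the 2×2 system: x ≈ -48.5, y ≈ 57.5 km.

x ≈ -48.5 km, y ≈ 57.5 km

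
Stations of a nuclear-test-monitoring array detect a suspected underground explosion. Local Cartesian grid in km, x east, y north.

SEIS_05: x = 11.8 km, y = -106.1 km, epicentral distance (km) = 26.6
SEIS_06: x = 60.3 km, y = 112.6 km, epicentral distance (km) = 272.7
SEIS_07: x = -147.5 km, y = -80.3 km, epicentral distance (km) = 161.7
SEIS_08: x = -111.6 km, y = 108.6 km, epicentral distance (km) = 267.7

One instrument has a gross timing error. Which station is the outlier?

Solve using three stations at a time. Using SEIS_05, SEIS_07, SEIS_08 (subtract circle equations pairwise → linear system) gives (x, y) ≈ (5.7, -132.0).
Distances from that point to each station vs reported:
  SEIS_05: calculated 26.6 vs reported 26.6 → residual 0.0 km
  SEIS_06: calculated 250.7 vs reported 272.7 → residual 22.0 km
  SEIS_07: calculated 161.7 vs reported 161.7 → residual 0.0 km
  SEIS_08: calculated 267.7 vs reported 267.7 → residual 0.0 km
SEIS_05, SEIS_07, SEIS_08 are mutually consistent (residuals ≈ 0); SEIS_06 is off by 22.0 km.

SEIS_06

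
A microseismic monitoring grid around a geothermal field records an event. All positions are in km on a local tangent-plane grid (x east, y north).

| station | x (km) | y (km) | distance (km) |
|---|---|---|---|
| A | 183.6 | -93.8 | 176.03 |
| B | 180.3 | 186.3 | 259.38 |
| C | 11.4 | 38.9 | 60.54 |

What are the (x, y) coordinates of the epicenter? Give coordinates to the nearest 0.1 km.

Circle about each station: (x − 183.6)² + (y + 93.8)² = 176.03²; (x − 180.3)² + (y − 186.3)² = 259.38²; (x − 11.4)² + (y − 38.9)² = 60.54².
Subtracting pairs of circle equations eliminates x²+y² and gives linear equations (the radical axes):
-6.6 x + 560.2 y = -11583.04
-344.4 x + 265.4 y = -13542.76
Solving the 2×2 system: x ≈ 23.6, y ≈ -20.4 km.

x ≈ 23.6 km, y ≈ -20.4 km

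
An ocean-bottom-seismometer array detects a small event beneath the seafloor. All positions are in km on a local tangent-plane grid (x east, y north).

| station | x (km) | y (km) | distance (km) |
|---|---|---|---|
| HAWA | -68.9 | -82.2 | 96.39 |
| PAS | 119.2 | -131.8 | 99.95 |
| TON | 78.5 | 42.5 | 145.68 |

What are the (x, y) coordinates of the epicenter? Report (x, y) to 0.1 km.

x ≈ 26.8 km, y ≈ -93.7 km

Circle about each station: (x + 68.9)² + (y + 82.2)² = 96.39²; (x − 119.2)² + (y + 131.8)² = 99.95²; (x − 78.5)² + (y − 42.5)² = 145.68².
Subtracting the HAWA equation from the PAS and TON equations removes the quadratic terms:
376.2 x − 99.2 y = 19376.86
294.8 x + 249.4 y = -15467.18
Solving the 2×2 system: x ≈ 26.8, y ≈ -93.7 km.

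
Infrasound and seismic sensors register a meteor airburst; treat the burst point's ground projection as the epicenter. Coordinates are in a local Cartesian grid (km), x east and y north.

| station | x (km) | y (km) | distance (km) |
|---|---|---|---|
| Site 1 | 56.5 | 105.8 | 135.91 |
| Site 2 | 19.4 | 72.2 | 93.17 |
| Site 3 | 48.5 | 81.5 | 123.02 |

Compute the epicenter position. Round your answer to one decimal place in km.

x ≈ -73.6 km, y ≈ 66.5 km

Circle about each station: (x − 56.5)² + (y − 105.8)² = 135.91²; (x − 19.4)² + (y − 72.2)² = 93.17²; (x − 48.5)² + (y − 81.5)² = 123.02².
Subtracting the Site 1 equation from the Site 2 and Site 3 equations removes the quadratic terms:
-74.2 x − 67.2 y = 994.19
-16.0 x − 48.6 y = -2053.78
Solving the 2×2 system: x ≈ -73.6, y ≈ 66.5 km.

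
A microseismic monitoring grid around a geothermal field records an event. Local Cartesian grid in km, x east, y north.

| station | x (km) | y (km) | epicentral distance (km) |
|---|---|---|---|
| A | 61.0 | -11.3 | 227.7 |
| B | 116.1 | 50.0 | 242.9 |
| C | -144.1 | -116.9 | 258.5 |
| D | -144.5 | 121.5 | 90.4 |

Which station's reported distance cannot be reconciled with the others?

Solve using three stations at a time. Using A, B, C (subtract circle equations pairwise → linear system) gives (x, y) ≈ (-109.7, 139.2).
Distances from that point to each station vs reported:
  A: calculated 227.6 vs reported 227.7 → residual 0.1 km
  B: calculated 242.8 vs reported 242.9 → residual 0.1 km
  C: calculated 258.4 vs reported 258.5 → residual 0.1 km
  D: calculated 39.0 vs reported 90.4 → residual 51.4 km
A, B, C are mutually consistent (residuals ≈ 0); D is off by 51.4 km.

D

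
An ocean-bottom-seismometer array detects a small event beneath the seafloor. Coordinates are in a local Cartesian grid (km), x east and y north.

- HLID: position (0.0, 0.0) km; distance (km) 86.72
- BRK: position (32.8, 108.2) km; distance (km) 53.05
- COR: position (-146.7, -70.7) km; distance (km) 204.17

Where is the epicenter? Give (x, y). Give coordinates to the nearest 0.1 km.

(-15.1, 85.4)

Circle about each station: x² + y² = 86.72²; (x − 32.8)² + (y − 108.2)² = 53.05²; (x + 146.7)² + (y + 70.7)² = 204.17².
Subtracting the HLID equation from the BRK and COR equations removes the quadratic terms:
65.6 x + 216.4 y = 17489.14
-293.4 x − 141.4 y = -7645.65
Solving the 2×2 system: x ≈ -15.1, y ≈ 85.4 km.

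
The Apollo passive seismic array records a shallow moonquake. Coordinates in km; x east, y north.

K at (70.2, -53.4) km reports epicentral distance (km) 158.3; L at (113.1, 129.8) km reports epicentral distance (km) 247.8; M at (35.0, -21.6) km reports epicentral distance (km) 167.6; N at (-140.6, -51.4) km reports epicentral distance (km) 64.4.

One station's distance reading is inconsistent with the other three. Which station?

Solve using three stations at a time. Using K, L, N (subtract circle equations pairwise → linear system) gives (x, y) ≈ (-84.5, -19.8).
Distances from that point to each station vs reported:
  K: calculated 158.3 vs reported 158.3 → residual 0.0 km
  L: calculated 247.8 vs reported 247.8 → residual 0.0 km
  M: calculated 119.5 vs reported 167.6 → residual 48.1 km
  N: calculated 64.4 vs reported 64.4 → residual 0.0 km
K, L, N are mutually consistent (residuals ≈ 0); M is off by 48.1 km.

M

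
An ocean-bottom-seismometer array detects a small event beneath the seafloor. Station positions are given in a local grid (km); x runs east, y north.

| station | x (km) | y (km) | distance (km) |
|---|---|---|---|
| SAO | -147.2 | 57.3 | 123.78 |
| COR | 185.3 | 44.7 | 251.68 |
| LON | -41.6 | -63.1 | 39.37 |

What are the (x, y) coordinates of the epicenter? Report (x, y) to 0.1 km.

x ≈ -56.1 km, y ≈ -26.5 km

Circle about each station: (x + 147.2)² + (y − 57.3)² = 123.78²; (x − 185.3)² + (y − 44.7)² = 251.68²; (x + 41.6)² + (y + 63.1)² = 39.37².
Subtracting pairs of circle equations eliminates x²+y² and gives linear equations (the radical axes):
665.0 x − 25.2 y = -36638.28
211.2 x − 240.8 y = -5467.47
Solving the 2×2 system: x ≈ -56.1, y ≈ -26.5 km.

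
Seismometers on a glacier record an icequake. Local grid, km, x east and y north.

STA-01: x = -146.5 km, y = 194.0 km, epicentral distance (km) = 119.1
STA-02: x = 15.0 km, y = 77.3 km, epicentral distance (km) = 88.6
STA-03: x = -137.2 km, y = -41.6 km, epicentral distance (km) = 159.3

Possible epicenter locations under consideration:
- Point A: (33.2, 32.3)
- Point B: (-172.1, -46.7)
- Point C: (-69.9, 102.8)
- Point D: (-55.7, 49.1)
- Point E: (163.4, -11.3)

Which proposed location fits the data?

For each candidate, compare |candidate − station| to the reported distance:
Point A: residuals STA-01 122.6, STA-02 40.1, STA-03 26.4 → max 122.6 km
Point B: residuals STA-01 123.0, STA-02 135.9, STA-03 124.0 → max 135.9 km
Point C: residuals STA-01 0.0, STA-02 0.0, STA-03 0.0 → max 0.0 km
Point D: residuals STA-01 51.9, STA-02 12.5, STA-03 37.4 → max 51.9 km
Point E: residuals STA-01 252.6, STA-02 84.2, STA-03 142.8 → max 252.6 km
Only Point C has all residuals ≈ 0.

Point C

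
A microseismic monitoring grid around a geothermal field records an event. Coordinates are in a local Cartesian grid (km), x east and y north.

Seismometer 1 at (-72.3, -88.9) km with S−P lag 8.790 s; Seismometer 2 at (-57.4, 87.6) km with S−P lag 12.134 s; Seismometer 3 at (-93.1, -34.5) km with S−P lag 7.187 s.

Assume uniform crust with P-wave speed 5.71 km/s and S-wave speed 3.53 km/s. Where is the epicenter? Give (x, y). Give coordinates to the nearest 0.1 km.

Distance from S−P lag: d = Δt · v_P v_S / (v_P − v_S) = Δt · (5.71·3.53)/(5.71−3.53) ≈ 9.2460·Δt.
So d_Seismometer 1 = 81.27, d_Seismometer 2 = 112.19, d_Seismometer 3 = 66.45 km.
Circle about each station: (x + 72.3)² + (y + 88.9)² = 81.27²; (x + 57.4)² + (y − 87.6)² = 112.19²; (x + 93.1)² + (y + 34.5)² = 66.45².
Subtracting pairs of circle equations eliminates x²+y² and gives linear equations (the radical axes):
29.8 x + 353.0 y = -8143.76
-41.6 x + 108.8 y = -1083.43
Solving the 2×2 system: x ≈ -28.1, y ≈ -20.7 km.

x ≈ -28.1 km, y ≈ -20.7 km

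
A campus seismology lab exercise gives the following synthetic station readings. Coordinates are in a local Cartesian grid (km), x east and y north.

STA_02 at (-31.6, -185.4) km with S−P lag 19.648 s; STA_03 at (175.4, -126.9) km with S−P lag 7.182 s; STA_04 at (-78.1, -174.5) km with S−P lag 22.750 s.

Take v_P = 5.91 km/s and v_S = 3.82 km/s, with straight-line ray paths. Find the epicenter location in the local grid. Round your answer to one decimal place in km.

Distance from S−P lag: d = Δt · v_P v_S / (v_P − v_S) = Δt · (5.91·3.82)/(5.91−3.82) ≈ 10.8020·Δt.
So d_STA_02 = 212.24, d_STA_03 = 77.58, d_STA_04 = 245.75 km.
Circle about each station: (x + 31.6)² + (y + 185.4)² = 212.24²; (x − 175.4)² + (y + 126.9)² = 77.58²; (x + 78.1)² + (y + 174.5)² = 245.75².
Subtracting pairs of circle equations eliminates x²+y² and gives linear equations (the radical axes):
414.0 x + 117.0 y = 50524.21
-93.0 x + 21.8 y = -14169.10
Solving the 2×2 system: x ≈ 138.6, y ≈ -58.6 km.
Check against STA_02 (with the unrounded x, y): √((x + 31.6)²+(y + 185.4)²) = 212.23 ≈ 212.24 km. ✓

(138.6, -58.6)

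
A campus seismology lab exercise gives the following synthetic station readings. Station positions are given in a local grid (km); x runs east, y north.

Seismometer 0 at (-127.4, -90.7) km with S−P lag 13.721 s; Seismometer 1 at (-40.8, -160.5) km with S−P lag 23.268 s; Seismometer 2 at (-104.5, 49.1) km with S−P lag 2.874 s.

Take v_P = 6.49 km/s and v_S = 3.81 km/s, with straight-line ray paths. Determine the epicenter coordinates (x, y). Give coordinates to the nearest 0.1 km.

-127.5 km east, 35.9 km north

Distance from S−P lag: d = Δt · v_P v_S / (v_P − v_S) = Δt · (6.49·3.81)/(6.49−3.81) ≈ 9.2265·Δt.
So d_Seismometer 0 = 126.60, d_Seismometer 1 = 214.68, d_Seismometer 2 = 26.52 km.
Circle about each station: (x + 127.4)² + (y + 90.7)² = 126.60²; (x + 40.8)² + (y + 160.5)² = 214.68²; (x + 104.5)² + (y − 49.1)² = 26.52².
Subtracting pairs of circle equations eliminates x²+y² and gives linear equations (the radical axes):
173.2 x − 139.6 y = -27092.30
45.8 x + 279.6 y = 4198.06
Solving the 2×2 system: x ≈ -127.5, y ≈ 35.9 km.
Check against Seismometer 0 (with the unrounded x, y): √((x + 127.4)²+(y + 90.7)²) = 126.60 ≈ 126.60 km. ✓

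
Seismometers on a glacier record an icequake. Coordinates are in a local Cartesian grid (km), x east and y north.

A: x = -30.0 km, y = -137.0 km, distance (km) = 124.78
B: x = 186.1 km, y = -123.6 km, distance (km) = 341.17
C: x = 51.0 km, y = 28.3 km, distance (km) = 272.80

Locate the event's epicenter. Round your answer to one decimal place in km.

-153.9 km east, -151.8 km north

Circle about each station: (x + 30.0)² + (y + 137.0)² = 124.78²; (x − 186.1)² + (y + 123.6)² = 341.17²; (x − 51.0)² + (y − 28.3)² = 272.80².
Subtracting pairs of circle equations eliminates x²+y² and gives linear equations (the radical axes):
432.2 x + 26.8 y = -70585.75
162.0 x + 330.6 y = -75116.90
Solving the 2×2 system: x ≈ -153.9, y ≈ -151.8 km.
Check against A (with the unrounded x, y): √((x + 30.0)²+(y + 137.0)²) = 124.79 ≈ 124.78 km. ✓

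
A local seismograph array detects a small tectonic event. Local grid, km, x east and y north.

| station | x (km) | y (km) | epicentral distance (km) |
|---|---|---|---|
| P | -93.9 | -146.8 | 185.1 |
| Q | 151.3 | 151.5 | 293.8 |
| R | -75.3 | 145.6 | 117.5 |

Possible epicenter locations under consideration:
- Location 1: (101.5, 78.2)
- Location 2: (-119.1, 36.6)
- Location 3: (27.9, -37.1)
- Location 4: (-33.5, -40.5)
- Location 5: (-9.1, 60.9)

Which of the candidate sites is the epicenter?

For each candidate, compare |candidate − station| to the reported distance:
Location 1: residuals P 112.9, Q 205.2, R 71.7 → max 205.2 km
Location 2: residuals P 0.0, Q 0.0, R 0.0 → max 0.0 km
Location 3: residuals P 21.2, Q 68.4, R 92.3 → max 92.3 km
Location 4: residuals P 62.8, Q 27.3, R 73.2 → max 73.2 km
Location 5: residuals P 39.2, Q 109.6, R 10.0 → max 109.6 km
Only Location 2 has all residuals ≈ 0.

Location 2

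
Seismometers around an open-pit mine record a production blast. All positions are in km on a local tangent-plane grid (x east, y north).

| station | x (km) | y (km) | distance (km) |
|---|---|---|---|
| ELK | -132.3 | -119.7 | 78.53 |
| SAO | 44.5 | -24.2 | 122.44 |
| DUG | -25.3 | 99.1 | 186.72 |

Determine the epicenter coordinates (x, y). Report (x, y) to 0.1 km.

Circle about each station: (x + 132.3)² + (y + 119.7)² = 78.53²; (x − 44.5)² + (y + 24.2)² = 122.44²; (x + 25.3)² + (y − 99.1)² = 186.72².
Subtracting the ELK equation from the SAO and DUG equations removes the quadratic terms:
353.6 x + 191.0 y = -38090.08
214.0 x + 437.6 y = -50067.88
Solving the 2×2 system: x ≈ -62.4, y ≈ -83.9 km.
Check against ELK (with the unrounded x, y): √((x + 132.3)²+(y + 119.7)²) = 78.53 ≈ 78.53 km. ✓

(-62.4, -83.9)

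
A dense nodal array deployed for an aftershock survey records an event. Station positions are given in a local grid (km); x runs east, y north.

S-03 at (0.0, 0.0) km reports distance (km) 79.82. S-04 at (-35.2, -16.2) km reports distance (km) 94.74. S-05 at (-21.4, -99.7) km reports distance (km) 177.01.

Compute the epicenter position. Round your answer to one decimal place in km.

-19.9 km east, 77.3 km north

Circle about each station: x² + y² = 79.82²; (x + 35.2)² + (y + 16.2)² = 94.74²; (x + 21.4)² + (y + 99.7)² = 177.01².
Subtracting pairs of circle equations eliminates x²+y² and gives linear equations (the radical axes):
-70.4 x − 32.4 y = -1102.96
-42.8 x − 199.4 y = -14563.26
Solving the 2×2 system: x ≈ -19.9, y ≈ 77.3 km.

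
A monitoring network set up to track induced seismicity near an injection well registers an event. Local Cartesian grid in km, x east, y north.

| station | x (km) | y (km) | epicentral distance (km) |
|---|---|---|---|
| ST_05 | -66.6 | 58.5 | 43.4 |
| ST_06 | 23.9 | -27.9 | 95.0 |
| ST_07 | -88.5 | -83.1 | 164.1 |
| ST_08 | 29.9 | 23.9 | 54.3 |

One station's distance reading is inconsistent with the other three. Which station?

Solve using three stations at a time. Using ST_06, ST_07, ST_08 (subtract circle equations pairwise → linear system) gives (x, y) ≈ (-9.8, 60.9).
Distances from that point to each station vs reported:
  ST_05: calculated 56.8 vs reported 43.4 → residual 13.4 km
  ST_06: calculated 95.0 vs reported 95.0 → residual 0.0 km
  ST_07: calculated 164.1 vs reported 164.1 → residual 0.0 km
  ST_08: calculated 54.3 vs reported 54.3 → residual 0.0 km
ST_06, ST_07, ST_08 are mutually consistent (residuals ≈ 0); ST_05 is off by 13.4 km.

ST_05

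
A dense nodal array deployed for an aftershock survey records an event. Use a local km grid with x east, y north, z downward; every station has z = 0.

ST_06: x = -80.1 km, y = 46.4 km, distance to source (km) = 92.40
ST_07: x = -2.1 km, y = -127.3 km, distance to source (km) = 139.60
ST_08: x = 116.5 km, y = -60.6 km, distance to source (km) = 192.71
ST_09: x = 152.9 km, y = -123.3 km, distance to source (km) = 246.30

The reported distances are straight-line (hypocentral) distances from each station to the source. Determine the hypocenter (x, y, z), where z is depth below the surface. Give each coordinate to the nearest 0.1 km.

x ≈ -60.2 km, y ≈ -17.5 km, depth ≈ 63.7 km

Each station gives a sphere (x−x_i)² + (y−y_i)² + z² = d_i² (stations at z=0).
Subtracting the ST_06 sphere from ST_07 and ST_08: z² cancels, leaving linear equations in x and y:
156.0 x − 347.4 y = -3309.67
393.2 x − 214.0 y = -19923.74
Solving: x ≈ -60.198, y ≈ -17.505 km (keep extra digits for the depth step; rounded: -60.2, -17.5).
Then from the ST_06 sphere: z² = 92.40² − (x + 80.1)² − (y − 46.4)² with x = -60.198, y = -17.505, so z ≈ 63.701 ≈ 63.7 km.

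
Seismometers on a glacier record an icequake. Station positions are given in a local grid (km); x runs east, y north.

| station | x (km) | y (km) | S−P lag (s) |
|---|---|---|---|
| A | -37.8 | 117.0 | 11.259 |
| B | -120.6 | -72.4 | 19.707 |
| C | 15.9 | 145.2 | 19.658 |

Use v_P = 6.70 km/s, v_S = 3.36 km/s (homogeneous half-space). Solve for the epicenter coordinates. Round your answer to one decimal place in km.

(-80.4, 54.2)

Distance from S−P lag: d = Δt · v_P v_S / (v_P − v_S) = Δt · (6.70·3.36)/(6.70−3.36) ≈ 6.7401·Δt.
So d_A = 75.89, d_B = 132.83, d_C = 132.50 km.
Circle about each station: (x + 37.8)² + (y − 117.0)² = 75.89²; (x + 120.6)² + (y + 72.4)² = 132.83²; (x − 15.9)² + (y − 145.2)² = 132.50².
Subtracting the A equation from the B and C equations removes the quadratic terms:
-165.6 x − 378.8 y = -7216.24
107.4 x + 56.4 y = -5578.95
Solving the 2×2 system: x ≈ -80.4, y ≈ 54.2 km.
Check against A (with the unrounded x, y): √((x + 37.8)²+(y − 117.0)²) = 75.89 ≈ 75.89 km. ✓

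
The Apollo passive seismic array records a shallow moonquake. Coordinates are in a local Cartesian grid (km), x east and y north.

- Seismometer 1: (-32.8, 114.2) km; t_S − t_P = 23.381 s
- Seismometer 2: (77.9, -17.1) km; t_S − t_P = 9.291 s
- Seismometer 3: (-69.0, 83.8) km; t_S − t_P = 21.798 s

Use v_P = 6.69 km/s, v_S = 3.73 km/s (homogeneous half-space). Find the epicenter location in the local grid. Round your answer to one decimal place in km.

Distance from S−P lag: d = Δt · v_P v_S / (v_P − v_S) = Δt · (6.69·3.73)/(6.69−3.73) ≈ 8.4303·Δt.
So d_Seismometer 1 = 197.11, d_Seismometer 2 = 78.33, d_Seismometer 3 = 183.76 km.
Circle about each station: (x + 32.8)² + (y − 114.2)² = 197.11²; (x − 77.9)² + (y + 17.1)² = 78.33²; (x + 69.0)² + (y − 83.8)² = 183.76².
Subtracting the Seismometer 1 equation from the Seismometer 2 and Seismometer 3 equations removes the quadratic terms:
221.4 x − 262.6 y = 24960.10
-72.4 x − 60.8 y = 2750.57
Solving the 2×2 system: x ≈ 24.5, y ≈ -74.4 km.

24.5 km east, -74.4 km north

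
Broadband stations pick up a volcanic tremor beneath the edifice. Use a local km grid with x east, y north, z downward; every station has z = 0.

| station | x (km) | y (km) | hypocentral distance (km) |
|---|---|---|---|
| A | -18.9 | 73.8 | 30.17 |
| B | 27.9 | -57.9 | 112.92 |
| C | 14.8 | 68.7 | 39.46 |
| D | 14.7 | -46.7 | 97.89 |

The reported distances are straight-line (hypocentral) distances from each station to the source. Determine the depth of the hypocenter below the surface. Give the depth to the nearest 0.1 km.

Each station gives a sphere (x−x_i)² + (y−y_i)² + z² = d_i² (stations at z=0).
Subtracting the A sphere from B and C: z² cancels, leaving linear equations in x and y:
93.6 x − 263.4 y = -13513.53
67.4 x − 10.2 y = -1511.78
Solving: x ≈ -15.499, y ≈ 45.796 km (keep extra digits for the depth step; rounded: -15.5, 45.8).
Then from the A sphere: z² = 30.17² − (x + 18.9)² − (y − 73.8)² with x = -15.499, y = 45.796, so z ≈ 10.698 ≈ 10.7 km.
Check against D (with the unrounded solution): distance 97.89 ≈ 97.89 km. ✓

z ≈ 10.7 km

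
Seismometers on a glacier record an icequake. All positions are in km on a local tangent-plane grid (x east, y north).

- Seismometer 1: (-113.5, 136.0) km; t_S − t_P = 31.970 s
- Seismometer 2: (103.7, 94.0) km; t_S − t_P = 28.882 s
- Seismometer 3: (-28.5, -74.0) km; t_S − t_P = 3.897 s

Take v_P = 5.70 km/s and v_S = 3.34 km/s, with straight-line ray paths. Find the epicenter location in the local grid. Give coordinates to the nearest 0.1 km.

-19.1 km east, -104.0 km north

Distance from S−P lag: d = Δt · v_P v_S / (v_P − v_S) = Δt · (5.70·3.34)/(5.70−3.34) ≈ 8.0669·Δt.
So d_Seismometer 1 = 257.90, d_Seismometer 2 = 232.99, d_Seismometer 3 = 31.44 km.
Circle about each station: (x + 113.5)² + (y − 136.0)² = 257.90²; (x − 103.7)² + (y − 94.0)² = 232.99²; (x + 28.5)² + (y + 74.0)² = 31.44².
Subtracting the Seismometer 1 equation from the Seismometer 2 and Seismometer 3 equations removes the quadratic terms:
434.4 x − 84.0 y = 439.51
170.0 x − 420.0 y = 40433.94
Solving the 2×2 system: x ≈ -19.1, y ≈ -104.0 km.
Check against Seismometer 1 (with the unrounded x, y): √((x + 113.5)²+(y − 136.0)²) = 257.90 ≈ 257.90 km. ✓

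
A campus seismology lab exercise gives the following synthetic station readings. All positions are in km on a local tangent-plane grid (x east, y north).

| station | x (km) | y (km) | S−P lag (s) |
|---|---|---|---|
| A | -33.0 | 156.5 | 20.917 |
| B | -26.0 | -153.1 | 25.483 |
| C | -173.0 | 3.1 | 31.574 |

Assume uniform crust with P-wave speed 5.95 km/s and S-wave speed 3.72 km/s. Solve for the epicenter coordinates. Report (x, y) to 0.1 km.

x ≈ 138.3 km, y ≈ 39.2 km

Distance from S−P lag: d = Δt · v_P v_S / (v_P − v_S) = Δt · (5.95·3.72)/(5.95−3.72) ≈ 9.9256·Δt.
So d_A = 207.61, d_B = 252.93, d_C = 313.39 km.
Circle about each station: (x + 33.0)² + (y − 156.5)² = 207.61²; (x + 26.0)² + (y + 153.1)² = 252.93²; (x + 173.0)² + (y − 3.1)² = 313.39².
Subtracting pairs of circle equations eliminates x²+y² and gives linear equations (the radical axes):
14.0 x − 619.2 y = -22337.31
-280.0 x − 306.8 y = -50754.02
Solving the 2×2 system: x ≈ 138.3, y ≈ 39.2 km.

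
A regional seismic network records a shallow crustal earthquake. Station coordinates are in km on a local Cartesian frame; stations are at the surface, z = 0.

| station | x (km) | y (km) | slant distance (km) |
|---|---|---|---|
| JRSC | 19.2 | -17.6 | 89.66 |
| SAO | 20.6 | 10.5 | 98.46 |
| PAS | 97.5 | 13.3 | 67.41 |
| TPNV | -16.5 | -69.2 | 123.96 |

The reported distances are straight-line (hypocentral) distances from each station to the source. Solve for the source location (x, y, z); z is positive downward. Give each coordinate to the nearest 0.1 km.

Each station gives a sphere (x−x_i)² + (y−y_i)² + z² = d_i² (stations at z=0).
Subtracting the JRSC sphere from SAO and PAS: z² cancels, leaving linear equations in x and y:
2.8 x + 56.2 y = -1799.25
156.6 x + 61.8 y = 12499.55
Solving: x ≈ 94.307, y ≈ -36.714 km (keep extra digits for the depth step; rounded: 94.3, -36.7).
Then from the JRSC sphere: z² = 89.66² − (x − 19.2)² − (y + 17.6)² with x = 94.307, y = -36.714, so z ≈ 45.083 ≈ 45.1 km.

x ≈ 94.3 km, y ≈ -36.7 km, depth ≈ 45.1 km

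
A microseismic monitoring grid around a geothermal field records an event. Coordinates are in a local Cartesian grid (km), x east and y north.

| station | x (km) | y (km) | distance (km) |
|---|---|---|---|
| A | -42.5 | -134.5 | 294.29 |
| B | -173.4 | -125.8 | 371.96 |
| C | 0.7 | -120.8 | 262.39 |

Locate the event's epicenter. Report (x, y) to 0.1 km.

Circle about each station: (x + 42.5)² + (y + 134.5)² = 294.29²; (x + 173.4)² + (y + 125.8)² = 371.96²; (x − 0.7)² + (y + 120.8)² = 262.39².
Subtracting the A equation from the B and C equations removes the quadratic terms:
-261.8 x + 17.4 y = -25750.94
86.4 x + 27.4 y = 12454.72
Solving the 2×2 system: x ≈ 106.3, y ≈ 119.4 km.

x ≈ 106.3 km, y ≈ 119.4 km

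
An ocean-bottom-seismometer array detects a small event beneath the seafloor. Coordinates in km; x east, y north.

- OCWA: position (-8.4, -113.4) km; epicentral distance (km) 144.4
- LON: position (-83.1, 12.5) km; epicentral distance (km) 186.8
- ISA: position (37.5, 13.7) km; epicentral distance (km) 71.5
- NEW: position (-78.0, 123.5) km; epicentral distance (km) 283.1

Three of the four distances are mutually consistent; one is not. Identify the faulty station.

NEW

Solve using three stations at a time. Using OCWA, LON, ISA (subtract circle equations pairwise → linear system) gives (x, y) ≈ (101.0, -19.2).
Distances from that point to each station vs reported:
  OCWA: calculated 144.4 vs reported 144.4 → residual 0.0 km
  LON: calculated 186.8 vs reported 186.8 → residual 0.0 km
  ISA: calculated 71.5 vs reported 71.5 → residual 0.0 km
  NEW: calculated 228.9 vs reported 283.1 → residual 54.2 km
OCWA, LON, ISA are mutually consistent (residuals ≈ 0); NEW is off by 54.2 km.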